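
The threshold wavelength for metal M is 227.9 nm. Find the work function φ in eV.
5.44 eV

At the threshold wavelength, photon energy equals work function:
φ = hc/λ₀

Calculating:
φ = (6.626×10⁻³⁴ J·s)(3×10⁸ m/s) / (227.9×10⁻⁹ m)
φ = 5.44 eV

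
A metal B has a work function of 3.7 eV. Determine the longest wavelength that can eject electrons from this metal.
335.09 nm

The threshold wavelength is when the photon energy equals the work function:
hc/λ₀ = φ

Solving for λ₀:
λ₀ = hc/φ = (6.626×10⁻³⁴ J·s)(3×10⁸ m/s) / (3.7 eV × 1.602×10⁻¹⁹ J/eV)
λ₀ = 335.09 nm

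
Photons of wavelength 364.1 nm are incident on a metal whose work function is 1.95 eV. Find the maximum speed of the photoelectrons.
7.1547e+05 m/s

First, find the maximum kinetic energy:
E_photon = hc/λ = 3.4052 eV
KE_max = E_photon - φ = 3.4052 - 1.95 = 1.4552 eV

Convert to Joules: KE_max = 1.4552 × 1.602×10⁻¹⁹ J = 2.3315e-19 J

Then use KE = ½mv² to find velocity:
v = √(2·KE/m) = √(2 × 2.3315e-19 J / 9.109e-31 kg)
v = 7.1547e+05 m/s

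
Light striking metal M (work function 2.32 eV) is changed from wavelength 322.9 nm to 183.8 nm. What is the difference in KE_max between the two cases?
2.9059 eV

Using Einstein's equation: KE_max = hc/λ - φ

For λ₁ = 322.9 nm:
KE₁ = hc/λ₁ - φ = 3.8397 - 2.32 = 1.5197 eV

For λ₂ = 183.8 nm:
KE₂ = hc/λ₂ - φ = 6.7456 - 2.32 = 4.4256 eV

Change in KE:
ΔKE = KE₂ - KE₁ = 4.4256 - 1.5197 = 2.9059 eV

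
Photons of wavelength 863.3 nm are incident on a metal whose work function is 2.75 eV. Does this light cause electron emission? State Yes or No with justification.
No

For photoemission, the photon energy must exceed the work function.

Photon energy: E = hc/λ = 1.4362 eV
Work function: φ = 2.75 eV

Since E_photon (1.4362 eV) < φ (2.75 eV), photoemission will NOT occur.
The threshold wavelength is λ₀ = hc/φ = 450.9 nm.
Since 863.3 nm > 450.9 nm, the photons lack sufficient energy.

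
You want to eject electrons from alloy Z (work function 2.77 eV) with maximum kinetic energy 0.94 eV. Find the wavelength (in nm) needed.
334.19 nm

From Einstein's equation: KE_max = hc/λ - φ

Rearranging for λ:
hc/λ = KE_max + φ
λ = hc/(KE_max + φ)

Required photon energy:
E_photon = KE_max + φ = 0.94 + 2.77 = 3.71 eV

Required wavelength:
λ = hc/E_photon = (6.626×10⁻³⁴)(3×10⁸) / (3.71 × 1.602×10⁻¹⁹)
λ = 334.19 nm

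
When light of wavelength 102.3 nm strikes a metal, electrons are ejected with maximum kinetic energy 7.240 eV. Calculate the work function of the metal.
4.88 eV

From Einstein's photoelectric equation: KE_max = hf - φ = hc/λ - φ

Rearranging for φ:
φ = hc/λ - KE_max

Calculate photon energy:
E_photon = hc/λ = 12.1197 eV

Therefore:
φ = 12.1197 - 7.240 = 4.88 eV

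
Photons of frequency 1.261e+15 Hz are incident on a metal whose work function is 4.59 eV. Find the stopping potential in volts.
0.6251 V

The stopping potential V_s satisfies: eV_s = KE_max

First, find KE_max using Einstein's equation:
E_photon = hf = (6.626×10⁻³⁴ J·s)(1.261e+15 Hz) = 5.2151 eV
KE_max = E_photon - φ = 5.2151 - 4.59 = 0.6251 eV

Since eV_s = KE_max:
V_s = KE_max/e = 0.6251 V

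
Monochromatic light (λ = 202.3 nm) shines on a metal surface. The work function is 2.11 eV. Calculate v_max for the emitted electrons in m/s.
1.1890e+06 m/s

First, find the maximum kinetic energy:
E_photon = hc/λ = 6.1287 eV
KE_max = E_photon - φ = 6.1287 - 2.11 = 4.0187 eV

Convert to Joules: KE_max = 4.0187 × 1.602×10⁻¹⁹ J = 6.4387e-19 J

Then use KE = ½mv² to find velocity:
v = √(2·KE/m) = √(2 × 6.4387e-19 J / 9.109e-31 kg)
v = 1.1890e+06 m/s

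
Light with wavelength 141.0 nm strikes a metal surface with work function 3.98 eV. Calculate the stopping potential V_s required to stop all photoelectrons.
4.8132 V

The stopping potential V_s satisfies: eV_s = KE_max

First, find KE_max using Einstein's equation:
E_photon = hc/λ = 8.7932 eV
KE_max = E_photon - φ = 8.7932 - 3.98 = 4.8132 eV

Since eV_s = KE_max:
V_s = KE_max/e = 4.8132 V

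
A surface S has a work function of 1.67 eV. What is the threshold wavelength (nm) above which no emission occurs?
742.42 nm

The threshold wavelength is when the photon energy equals the work function:
hc/λ₀ = φ

Solving for λ₀:
λ₀ = hc/φ = (6.626×10⁻³⁴ J·s)(3×10⁸ m/s) / (1.67 eV × 1.602×10⁻¹⁹ J/eV)
λ₀ = 742.42 nm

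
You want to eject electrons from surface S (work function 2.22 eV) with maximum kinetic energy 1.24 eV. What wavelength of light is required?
358.34 nm

From Einstein's equation: KE_max = hc/λ - φ

Rearranging for λ:
hc/λ = KE_max + φ
λ = hc/(KE_max + φ)

Required photon energy:
E_photon = KE_max + φ = 1.24 + 2.22 = 3.46 eV

Required wavelength:
λ = hc/E_photon = (6.626×10⁻³⁴)(3×10⁸) / (3.46 × 1.602×10⁻¹⁹)
λ = 358.34 nm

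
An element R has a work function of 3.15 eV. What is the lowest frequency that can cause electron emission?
7.6167e+14 Hz

The threshold frequency is when the photon energy equals the work function:
hf₀ = φ

Solving for f₀:
f₀ = φ/h = (3.15 eV × 1.602×10⁻¹⁹ J/eV) / (6.626×10⁻³⁴ J·s)
f₀ = 7.6167e+14 Hz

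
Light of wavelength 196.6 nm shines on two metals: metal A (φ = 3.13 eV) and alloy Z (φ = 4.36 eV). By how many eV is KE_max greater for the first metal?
1.2300 eV

Using KE_max = hc/λ - φ for each metal:

Photon energy: E = hc/λ = 6.3064 eV

For metal A (φ₁ = 3.13 eV):
KE₁ = E - φ₁ = 6.3064 - 3.13 = 3.1764 eV

For alloy Z (φ₂ = 4.36 eV):
KE₂ = E - φ₂ = 6.3064 - 4.36 = 1.9464 eV

Difference:
ΔKE = KE₁ - KE₂ = 3.1764 - 1.9464 = 1.2300 eV

Note: The difference equals the difference in work functions: 4.36 - 3.13 = 1.23 eV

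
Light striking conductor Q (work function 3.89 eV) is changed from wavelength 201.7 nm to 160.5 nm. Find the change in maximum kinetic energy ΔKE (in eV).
1.5779 eV

Using Einstein's equation: KE_max = hc/λ - φ

For λ₁ = 201.7 nm:
KE₁ = hc/λ₁ - φ = 6.1470 - 3.89 = 2.2570 eV

For λ₂ = 160.5 nm:
KE₂ = hc/λ₂ - φ = 7.7249 - 3.89 = 3.8349 eV

Change in KE:
ΔKE = KE₂ - KE₁ = 3.8349 - 2.2570 = 1.5779 eV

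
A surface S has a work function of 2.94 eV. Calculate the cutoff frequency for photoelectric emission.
7.1089e+14 Hz

The threshold frequency is when the photon energy equals the work function:
hf₀ = φ

Solving for f₀:
f₀ = φ/h = (2.94 eV × 1.602×10⁻¹⁹ J/eV) / (6.626×10⁻³⁴ J·s)
f₀ = 7.1089e+14 Hz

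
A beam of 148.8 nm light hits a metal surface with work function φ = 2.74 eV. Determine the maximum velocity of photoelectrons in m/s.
1.4026e+06 m/s

First, find the maximum kinetic energy:
E_photon = hc/λ = 8.3323 eV
KE_max = E_photon - φ = 8.3323 - 2.74 = 5.5923 eV

Convert to Joules: KE_max = 5.5923 × 1.602×10⁻¹⁹ J = 8.9598e-19 J

Then use KE = ½mv² to find velocity:
v = √(2·KE/m) = √(2 × 8.9598e-19 J / 9.109e-31 kg)
v = 1.4026e+06 m/s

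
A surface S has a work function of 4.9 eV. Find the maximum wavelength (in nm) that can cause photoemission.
253.03 nm

The threshold wavelength is when the photon energy equals the work function:
hc/λ₀ = φ

Solving for λ₀:
λ₀ = hc/φ = (6.626×10⁻³⁴ J·s)(3×10⁸ m/s) / (4.9 eV × 1.602×10⁻¹⁹ J/eV)
λ₀ = 253.03 nm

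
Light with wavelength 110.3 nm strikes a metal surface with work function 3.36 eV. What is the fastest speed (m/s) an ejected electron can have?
1.6650e+06 m/s

First, find the maximum kinetic energy:
E_photon = hc/λ = 11.2406 eV
KE_max = E_photon - φ = 11.2406 - 3.36 = 7.8806 eV

Convert to Joules: KE_max = 7.8806 × 1.602×10⁻¹⁹ J = 1.2626e-18 J

Then use KE = ½mv² to find velocity:
v = √(2·KE/m) = √(2 × 1.2626e-18 J / 9.109e-31 kg)
v = 1.6650e+06 m/s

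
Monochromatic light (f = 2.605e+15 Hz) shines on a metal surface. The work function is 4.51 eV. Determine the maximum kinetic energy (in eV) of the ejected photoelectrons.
6.2634 eV

Using Einstein's photoelectric equation: KE_max = hf - φ

First, calculate the photon energy:
E_photon = hf = (6.626×10⁻³⁴ J·s)(2.605e+15 Hz)
E_photon = 10.7734 eV

Then, the maximum kinetic energy:
KE_max = E_photon - φ = 10.7734 eV - 4.51 eV = 6.2634 eV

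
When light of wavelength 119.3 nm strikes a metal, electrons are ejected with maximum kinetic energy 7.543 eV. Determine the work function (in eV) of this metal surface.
2.85 eV

From Einstein's photoelectric equation: KE_max = hf - φ = hc/λ - φ

Rearranging for φ:
φ = hc/λ - KE_max

Calculate photon energy:
E_photon = hc/λ = 10.3926 eV

Therefore:
φ = 10.3926 - 7.543 = 2.85 eV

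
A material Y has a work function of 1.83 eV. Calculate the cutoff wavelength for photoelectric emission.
677.51 nm

The threshold wavelength is when the photon energy equals the work function:
hc/λ₀ = φ

Solving for λ₀:
λ₀ = hc/φ = (6.626×10⁻³⁴ J·s)(3×10⁸ m/s) / (1.83 eV × 1.602×10⁻¹⁹ J/eV)
λ₀ = 677.51 nm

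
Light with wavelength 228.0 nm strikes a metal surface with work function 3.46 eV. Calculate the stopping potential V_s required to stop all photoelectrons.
1.9779 V

The stopping potential V_s satisfies: eV_s = KE_max

First, find KE_max using Einstein's equation:
E_photon = hc/λ = 5.4379 eV
KE_max = E_photon - φ = 5.4379 - 3.46 = 1.9779 eV

Since eV_s = KE_max:
V_s = KE_max/e = 1.9779 V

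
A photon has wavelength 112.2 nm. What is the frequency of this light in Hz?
2.6719e+15 Hz

Using the wave equation: c = fλ

Solving for frequency:
f = c/λ = (3×10⁸ m/s) / (112.2×10⁻⁹ m)
f = 2.6719e+15 Hz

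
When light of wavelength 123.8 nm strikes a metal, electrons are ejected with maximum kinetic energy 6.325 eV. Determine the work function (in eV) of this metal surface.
3.69 eV

From Einstein's photoelectric equation: KE_max = hf - φ = hc/λ - φ

Rearranging for φ:
φ = hc/λ - KE_max

Calculate photon energy:
E_photon = hc/λ = 10.0149 eV

Therefore:
φ = 10.0149 - 6.325 = 3.69 eV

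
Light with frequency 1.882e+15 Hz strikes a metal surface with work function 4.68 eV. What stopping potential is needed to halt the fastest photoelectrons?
3.1033 V

The stopping potential V_s satisfies: eV_s = KE_max

First, find KE_max using Einstein's equation:
E_photon = hf = (6.626×10⁻³⁴ J·s)(1.882e+15 Hz) = 7.7833 eV
KE_max = E_photon - φ = 7.7833 - 4.68 = 3.1033 eV

Since eV_s = KE_max:
V_s = KE_max/e = 3.1033 V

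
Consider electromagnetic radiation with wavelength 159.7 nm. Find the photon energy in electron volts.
7.7636 eV

Using E = hf = hc/λ:

E = hc/λ = (6.626×10⁻³⁴ J·s)(3×10⁸ m/s) / (159.7×10⁻⁹ m)
E = 7.7636 eV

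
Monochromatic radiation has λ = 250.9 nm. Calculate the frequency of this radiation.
1.1949e+15 Hz

Using the wave equation: c = fλ

Solving for frequency:
f = c/λ = (3×10⁸ m/s) / (250.9×10⁻⁹ m)
f = 1.1949e+15 Hz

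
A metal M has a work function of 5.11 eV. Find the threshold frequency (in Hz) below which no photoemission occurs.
1.2356e+15 Hz

The threshold frequency is when the photon energy equals the work function:
hf₀ = φ

Solving for f₀:
f₀ = φ/h = (5.11 eV × 1.602×10⁻¹⁹ J/eV) / (6.626×10⁻³⁴ J·s)
f₀ = 1.2356e+15 Hz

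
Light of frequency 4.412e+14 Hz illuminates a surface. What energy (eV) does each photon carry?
1.8247 eV

Using E = hf:

E = hf = (6.626×10⁻³⁴ J·s)(4.412e+14 Hz)
E = 1.8247 eV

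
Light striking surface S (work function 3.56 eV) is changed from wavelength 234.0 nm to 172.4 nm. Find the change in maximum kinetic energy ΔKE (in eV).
1.8932 eV

Using Einstein's equation: KE_max = hc/λ - φ

For λ₁ = 234.0 nm:
KE₁ = hc/λ₁ - φ = 5.2985 - 3.56 = 1.7385 eV

For λ₂ = 172.4 nm:
KE₂ = hc/λ₂ - φ = 7.1917 - 3.56 = 3.6317 eV

Change in KE:
ΔKE = KE₂ - KE₁ = 3.6317 - 1.7385 = 1.8932 eV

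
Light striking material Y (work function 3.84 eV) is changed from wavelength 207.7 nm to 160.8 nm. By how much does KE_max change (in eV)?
1.7411 eV

Using Einstein's equation: KE_max = hc/λ - φ

For λ₁ = 207.7 nm:
KE₁ = hc/λ₁ - φ = 5.9694 - 3.84 = 2.1294 eV

For λ₂ = 160.8 nm:
KE₂ = hc/λ₂ - φ = 7.7105 - 3.84 = 3.8705 eV

Change in KE:
ΔKE = KE₂ - KE₁ = 3.8705 - 2.1294 = 1.7411 eV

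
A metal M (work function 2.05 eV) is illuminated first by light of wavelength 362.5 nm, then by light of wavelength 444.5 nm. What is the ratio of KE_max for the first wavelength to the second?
1.8535

Using Einstein's equation: KE_max = hc/λ - φ

For λ₁ = 362.5 nm:
E₁ = hc/λ₁ = 3.4203 eV
KE₁ = E₁ - φ = 3.4203 - 2.05 = 1.3703 eV

For λ₂ = 444.5 nm:
E₂ = hc/λ₂ = 2.7893 eV
KE₂ = E₂ - φ = 2.7893 - 2.05 = 0.7393 eV

Ratio: KE₁/KE₂ = 1.3703/0.7393 = 1.8535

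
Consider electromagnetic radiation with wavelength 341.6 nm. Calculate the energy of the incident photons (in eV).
3.6295 eV

Using E = hf = hc/λ:

E = hc/λ = (6.626×10⁻³⁴ J·s)(3×10⁸ m/s) / (341.6×10⁻⁹ m)
E = 3.6295 eV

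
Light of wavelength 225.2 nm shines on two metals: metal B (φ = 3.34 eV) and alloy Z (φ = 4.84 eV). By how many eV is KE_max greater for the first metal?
1.5000 eV

Using KE_max = hc/λ - φ for each metal:

Photon energy: E = hc/λ = 5.5055 eV

For metal B (φ₁ = 3.34 eV):
KE₁ = E - φ₁ = 5.5055 - 3.34 = 2.1655 eV

For alloy Z (φ₂ = 4.84 eV):
KE₂ = E - φ₂ = 5.5055 - 4.84 = 0.6655 eV

Difference:
ΔKE = KE₁ - KE₂ = 2.1655 - 0.6655 = 1.5000 eV

Note: The difference equals the difference in work functions: 4.84 - 3.34 = 1.50 eV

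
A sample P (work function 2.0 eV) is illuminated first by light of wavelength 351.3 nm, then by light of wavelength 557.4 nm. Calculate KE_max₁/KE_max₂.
6.8172

Using Einstein's equation: KE_max = hc/λ - φ

For λ₁ = 351.3 nm:
E₁ = hc/λ₁ = 3.5293 eV
KE₁ = E₁ - φ = 3.5293 - 2.0 = 1.5293 eV

For λ₂ = 557.4 nm:
E₂ = hc/λ₂ = 2.2243 eV
KE₂ = E₂ - φ = 2.2243 - 2.0 = 0.2243 eV

Ratio: KE₁/KE₂ = 1.5293/0.2243 = 6.8172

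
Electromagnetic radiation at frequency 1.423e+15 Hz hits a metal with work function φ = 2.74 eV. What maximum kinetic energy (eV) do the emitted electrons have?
3.1451 eV

Using Einstein's photoelectric equation: KE_max = hf - φ

First, calculate the photon energy:
E_photon = hf = (6.626×10⁻³⁴ J·s)(1.423e+15 Hz)
E_photon = 5.8851 eV

Then, the maximum kinetic energy:
KE_max = E_photon - φ = 5.8851 eV - 2.74 eV = 3.1451 eV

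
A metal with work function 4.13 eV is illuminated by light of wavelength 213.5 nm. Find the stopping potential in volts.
1.6772 V

The stopping potential V_s satisfies: eV_s = KE_max

First, find KE_max using Einstein's equation:
E_photon = hc/λ = 5.8072 eV
KE_max = E_photon - φ = 5.8072 - 4.13 = 1.6772 eV

Since eV_s = KE_max:
V_s = KE_max/e = 1.6772 V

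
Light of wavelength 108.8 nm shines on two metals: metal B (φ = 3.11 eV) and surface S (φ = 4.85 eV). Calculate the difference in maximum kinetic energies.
1.7400 eV

Using KE_max = hc/λ - φ for each metal:

Photon energy: E = hc/λ = 11.3956 eV

For metal B (φ₁ = 3.11 eV):
KE₁ = E - φ₁ = 11.3956 - 3.11 = 8.2856 eV

For surface S (φ₂ = 4.85 eV):
KE₂ = E - φ₂ = 11.3956 - 4.85 = 6.5456 eV

Difference:
ΔKE = KE₁ - KE₂ = 8.2856 - 6.5456 = 1.7400 eV

Note: The difference equals the difference in work functions: 4.85 - 3.11 = 1.74 eV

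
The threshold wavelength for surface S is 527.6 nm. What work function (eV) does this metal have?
2.35 eV

At the threshold wavelength, photon energy equals work function:
φ = hc/λ₀

Calculating:
φ = (6.626×10⁻³⁴ J·s)(3×10⁸ m/s) / (527.6×10⁻⁹ m)
φ = 2.35 eV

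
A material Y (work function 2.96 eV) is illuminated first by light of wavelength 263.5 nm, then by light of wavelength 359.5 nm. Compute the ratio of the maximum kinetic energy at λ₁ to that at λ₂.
3.5706

Using Einstein's equation: KE_max = hc/λ - φ

For λ₁ = 263.5 nm:
E₁ = hc/λ₁ = 4.7053 eV
KE₁ = E₁ - φ = 4.7053 - 2.96 = 1.7453 eV

For λ₂ = 359.5 nm:
E₂ = hc/λ₂ = 3.4488 eV
KE₂ = E₂ - φ = 3.4488 - 2.96 = 0.4888 eV

Ratio: KE₁/KE₂ = 1.7453/0.4888 = 3.5706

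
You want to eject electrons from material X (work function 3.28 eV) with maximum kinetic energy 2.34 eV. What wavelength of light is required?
220.61 nm

From Einstein's equation: KE_max = hc/λ - φ

Rearranging for λ:
hc/λ = KE_max + φ
λ = hc/(KE_max + φ)

Required photon energy:
E_photon = KE_max + φ = 2.34 + 3.28 = 5.62 eV

Required wavelength:
λ = hc/E_photon = (6.626×10⁻³⁴)(3×10⁸) / (5.62 × 1.602×10⁻¹⁹)
λ = 220.61 nm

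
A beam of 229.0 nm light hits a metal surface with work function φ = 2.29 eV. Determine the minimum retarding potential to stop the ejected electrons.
3.1242 V

The stopping potential V_s satisfies: eV_s = KE_max

First, find KE_max using Einstein's equation:
E_photon = hc/λ = 5.4142 eV
KE_max = E_photon - φ = 5.4142 - 2.29 = 3.1242 eV

Since eV_s = KE_max:
V_s = KE_max/e = 3.1242 V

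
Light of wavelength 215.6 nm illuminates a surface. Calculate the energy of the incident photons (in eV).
5.7507 eV

Using E = hf = hc/λ:

E = hc/λ = (6.626×10⁻³⁴ J·s)(3×10⁸ m/s) / (215.6×10⁻⁹ m)
E = 5.7507 eV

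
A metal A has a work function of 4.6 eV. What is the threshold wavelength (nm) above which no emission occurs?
269.53 nm

The threshold wavelength is when the photon energy equals the work function:
hc/λ₀ = φ

Solving for λ₀:
λ₀ = hc/φ = (6.626×10⁻³⁴ J·s)(3×10⁸ m/s) / (4.6 eV × 1.602×10⁻¹⁹ J/eV)
λ₀ = 269.53 nm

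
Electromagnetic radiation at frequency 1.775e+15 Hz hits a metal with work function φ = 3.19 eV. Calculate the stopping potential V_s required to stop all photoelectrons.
4.1508 V

The stopping potential V_s satisfies: eV_s = KE_max

First, find KE_max using Einstein's equation:
E_photon = hf = (6.626×10⁻³⁴ J·s)(1.775e+15 Hz) = 7.3408 eV
KE_max = E_photon - φ = 7.3408 - 3.19 = 4.1508 eV

Since eV_s = KE_max:
V_s = KE_max/e = 4.1508 V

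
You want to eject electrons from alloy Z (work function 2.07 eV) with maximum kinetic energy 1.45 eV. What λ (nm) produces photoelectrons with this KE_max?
352.23 nm

From Einstein's equation: KE_max = hc/λ - φ

Rearranging for λ:
hc/λ = KE_max + φ
λ = hc/(KE_max + φ)

Required photon energy:
E_photon = KE_max + φ = 1.45 + 2.07 = 3.52 eV

Required wavelength:
λ = hc/E_photon = (6.626×10⁻³⁴)(3×10⁸) / (3.52 × 1.602×10⁻¹⁹)
λ = 352.23 nm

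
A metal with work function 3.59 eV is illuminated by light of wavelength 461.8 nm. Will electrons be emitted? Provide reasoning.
No

For photoemission, the photon energy must exceed the work function.

Photon energy: E = hc/λ = 2.6848 eV
Work function: φ = 3.59 eV

Since E_photon (2.6848 eV) < φ (3.59 eV), photoemission will NOT occur.
The threshold wavelength is λ₀ = hc/φ = 345.4 nm.
Since 461.8 nm > 345.4 nm, the photons lack sufficient energy.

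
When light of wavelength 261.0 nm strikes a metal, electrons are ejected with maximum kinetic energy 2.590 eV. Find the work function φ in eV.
2.16 eV

From Einstein's photoelectric equation: KE_max = hf - φ = hc/λ - φ

Rearranging for φ:
φ = hc/λ - KE_max

Calculate photon energy:
E_photon = hc/λ = 4.7504 eV

Therefore:
φ = 4.7504 - 2.590 = 2.16 eV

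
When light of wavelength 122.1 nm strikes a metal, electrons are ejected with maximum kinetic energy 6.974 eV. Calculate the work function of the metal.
3.18 eV

From Einstein's photoelectric equation: KE_max = hf - φ = hc/λ - φ

Rearranging for φ:
φ = hc/λ - KE_max

Calculate photon energy:
E_photon = hc/λ = 10.1543 eV

Therefore:
φ = 10.1543 - 6.974 = 3.18 eV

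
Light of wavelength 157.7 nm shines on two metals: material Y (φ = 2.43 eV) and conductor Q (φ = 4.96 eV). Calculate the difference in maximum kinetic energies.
2.5300 eV

Using KE_max = hc/λ - φ for each metal:

Photon energy: E = hc/λ = 7.8620 eV

For material Y (φ₁ = 2.43 eV):
KE₁ = E - φ₁ = 7.8620 - 2.43 = 5.4320 eV

For conductor Q (φ₂ = 4.96 eV):
KE₂ = E - φ₂ = 7.8620 - 4.96 = 2.9020 eV

Difference:
ΔKE = KE₁ - KE₂ = 5.4320 - 2.9020 = 2.5300 eV

Note: The difference equals the difference in work functions: 4.96 - 2.43 = 2.53 eV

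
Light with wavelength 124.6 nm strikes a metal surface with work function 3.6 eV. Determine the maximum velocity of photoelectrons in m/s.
1.4946e+06 m/s

First, find the maximum kinetic energy:
E_photon = hc/λ = 9.9506 eV
KE_max = E_photon - φ = 9.9506 - 3.6 = 6.3506 eV

Convert to Joules: KE_max = 6.3506 × 1.602×10⁻¹⁹ J = 1.0175e-18 J

Then use KE = ½mv² to find velocity:
v = √(2·KE/m) = √(2 × 1.0175e-18 J / 9.109e-31 kg)
v = 1.4946e+06 m/s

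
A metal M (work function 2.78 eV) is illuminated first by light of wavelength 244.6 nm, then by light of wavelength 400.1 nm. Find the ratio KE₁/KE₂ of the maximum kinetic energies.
7.1789

Using Einstein's equation: KE_max = hc/λ - φ

For λ₁ = 244.6 nm:
E₁ = hc/λ₁ = 5.0689 eV
KE₁ = E₁ - φ = 5.0689 - 2.78 = 2.2889 eV

For λ₂ = 400.1 nm:
E₂ = hc/λ₂ = 3.0988 eV
KE₂ = E₂ - φ = 3.0988 - 2.78 = 0.3188 eV

Ratio: KE₁/KE₂ = 2.2889/0.3188 = 7.1789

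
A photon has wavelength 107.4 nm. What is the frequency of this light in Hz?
2.7914e+15 Hz

Using the wave equation: c = fλ

Solving for frequency:
f = c/λ = (3×10⁸ m/s) / (107.4×10⁻⁹ m)
f = 2.7914e+15 Hz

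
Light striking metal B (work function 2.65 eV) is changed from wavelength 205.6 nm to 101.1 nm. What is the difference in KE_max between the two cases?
6.2332 eV

Using Einstein's equation: KE_max = hc/λ - φ

For λ₁ = 205.6 nm:
KE₁ = hc/λ₁ - φ = 6.0304 - 2.65 = 3.3804 eV

For λ₂ = 101.1 nm:
KE₂ = hc/λ₂ - φ = 12.2635 - 2.65 = 9.6135 eV

Change in KE:
ΔKE = KE₂ - KE₁ = 9.6135 - 3.3804 = 6.2332 eV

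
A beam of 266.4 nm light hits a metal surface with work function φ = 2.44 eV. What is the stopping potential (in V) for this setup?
2.2141 V

The stopping potential V_s satisfies: eV_s = KE_max

First, find KE_max using Einstein's equation:
E_photon = hc/λ = 4.6541 eV
KE_max = E_photon - φ = 4.6541 - 2.44 = 2.2141 eV

Since eV_s = KE_max:
V_s = KE_max/e = 2.2141 V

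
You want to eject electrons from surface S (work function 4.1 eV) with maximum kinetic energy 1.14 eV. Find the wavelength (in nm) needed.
236.61 nm

From Einstein's equation: KE_max = hc/λ - φ

Rearranging for λ:
hc/λ = KE_max + φ
λ = hc/(KE_max + φ)

Required photon energy:
E_photon = KE_max + φ = 1.14 + 4.1 = 5.24 eV

Required wavelength:
λ = hc/E_photon = (6.626×10⁻³⁴)(3×10⁸) / (5.24 × 1.602×10⁻¹⁹)
λ = 236.61 nm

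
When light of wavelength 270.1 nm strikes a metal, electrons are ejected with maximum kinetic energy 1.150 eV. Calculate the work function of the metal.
3.44 eV

From Einstein's photoelectric equation: KE_max = hf - φ = hc/λ - φ

Rearranging for φ:
φ = hc/λ - KE_max

Calculate photon energy:
E_photon = hc/λ = 4.5903 eV

Therefore:
φ = 4.5903 - 1.150 = 3.44 eV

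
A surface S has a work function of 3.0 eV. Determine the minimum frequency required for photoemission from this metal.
7.2540e+14 Hz

The threshold frequency is when the photon energy equals the work function:
hf₀ = φ

Solving for f₀:
f₀ = φ/h = (3.0 eV × 1.602×10⁻¹⁹ J/eV) / (6.626×10⁻³⁴ J·s)
f₀ = 7.2540e+14 Hz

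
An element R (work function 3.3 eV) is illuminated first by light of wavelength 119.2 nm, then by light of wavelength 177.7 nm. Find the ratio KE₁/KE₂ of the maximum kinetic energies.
1.9312

Using Einstein's equation: KE_max = hc/λ - φ

For λ₁ = 119.2 nm:
E₁ = hc/λ₁ = 10.4014 eV
KE₁ = E₁ - φ = 10.4014 - 3.3 = 7.1014 eV

For λ₂ = 177.7 nm:
E₂ = hc/λ₂ = 6.9772 eV
KE₂ = E₂ - φ = 6.9772 - 3.3 = 3.6772 eV

Ratio: KE₁/KE₂ = 7.1014/3.6772 = 1.9312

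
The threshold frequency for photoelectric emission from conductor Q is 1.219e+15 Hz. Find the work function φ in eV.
5.04 eV

At the threshold frequency, photon energy equals work function:
φ = hf₀

Calculating:
φ = (6.626×10⁻³⁴ J·s)(1.219e+15 Hz)
φ = 5.04 eV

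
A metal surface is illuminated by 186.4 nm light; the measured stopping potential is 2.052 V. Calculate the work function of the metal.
4.60 eV

The stopping potential gives the maximum kinetic energy: KE_max = eV_s = 2.052 eV

From Einstein's photoelectric equation: KE_max = hc/λ - φ
Rearranging: φ = hc/λ - KE_max

Calculate photon energy:
E_photon = hc/λ = (6.626×10⁻³⁴ J·s)(3×10⁸ m/s) / (186.4×10⁻⁹ m) = 6.6515 eV

Therefore:
φ = 6.6515 - 2.052 = 4.60 eV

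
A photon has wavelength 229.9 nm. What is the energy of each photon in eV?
5.3930 eV

Using E = hf = hc/λ:

E = hc/λ = (6.626×10⁻³⁴ J·s)(3×10⁸ m/s) / (229.9×10⁻⁹ m)
E = 5.3930 eV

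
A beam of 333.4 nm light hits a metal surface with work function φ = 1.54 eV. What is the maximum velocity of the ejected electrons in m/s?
8.7545e+05 m/s

First, find the maximum kinetic energy:
E_photon = hc/λ = 3.7188 eV
KE_max = E_photon - φ = 3.7188 - 1.54 = 2.1788 eV

Convert to Joules: KE_max = 2.1788 × 1.602×10⁻¹⁹ J = 3.4908e-19 J

Then use KE = ½mv² to find velocity:
v = √(2·KE/m) = √(2 × 3.4908e-19 J / 9.109e-31 kg)
v = 8.7545e+05 m/s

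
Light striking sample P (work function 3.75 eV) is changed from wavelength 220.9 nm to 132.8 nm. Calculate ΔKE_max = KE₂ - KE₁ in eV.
3.7235 eV

Using Einstein's equation: KE_max = hc/λ - φ

For λ₁ = 220.9 nm:
KE₁ = hc/λ₁ - φ = 5.6127 - 3.75 = 1.8627 eV

For λ₂ = 132.8 nm:
KE₂ = hc/λ₂ - φ = 9.3362 - 3.75 = 5.5862 eV

Change in KE:
ΔKE = KE₂ - KE₁ = 5.5862 - 1.8627 = 3.7235 eV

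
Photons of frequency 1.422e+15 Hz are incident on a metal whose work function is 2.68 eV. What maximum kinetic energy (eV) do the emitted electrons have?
3.2009 eV

Using Einstein's photoelectric equation: KE_max = hf - φ

First, calculate the photon energy:
E_photon = hf = (6.626×10⁻³⁴ J·s)(1.422e+15 Hz)
E_photon = 5.8809 eV

Then, the maximum kinetic energy:
KE_max = E_photon - φ = 5.8809 eV - 2.68 eV = 3.2009 eV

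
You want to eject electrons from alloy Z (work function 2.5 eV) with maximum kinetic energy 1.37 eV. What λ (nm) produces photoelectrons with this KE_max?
320.37 nm

From Einstein's equation: KE_max = hc/λ - φ

Rearranging for λ:
hc/λ = KE_max + φ
λ = hc/(KE_max + φ)

Required photon energy:
E_photon = KE_max + φ = 1.37 + 2.5 = 3.87 eV

Required wavelength:
λ = hc/E_photon = (6.626×10⁻³⁴)(3×10⁸) / (3.87 × 1.602×10⁻¹⁹)
λ = 320.37 nm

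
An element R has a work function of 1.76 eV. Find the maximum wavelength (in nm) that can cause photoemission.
704.46 nm

The threshold wavelength is when the photon energy equals the work function:
hc/λ₀ = φ

Solving for λ₀:
λ₀ = hc/φ = (6.626×10⁻³⁴ J·s)(3×10⁸ m/s) / (1.76 eV × 1.602×10⁻¹⁹ J/eV)
λ₀ = 704.46 nm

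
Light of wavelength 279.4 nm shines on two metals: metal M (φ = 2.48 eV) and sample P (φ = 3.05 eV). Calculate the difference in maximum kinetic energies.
0.5700 eV

Using KE_max = hc/λ - φ for each metal:

Photon energy: E = hc/λ = 4.4375 eV

For metal M (φ₁ = 2.48 eV):
KE₁ = E - φ₁ = 4.4375 - 2.48 = 1.9575 eV

For sample P (φ₂ = 3.05 eV):
KE₂ = E - φ₂ = 4.4375 - 3.05 = 1.3875 eV

Difference:
ΔKE = KE₁ - KE₂ = 1.9575 - 1.3875 = 0.5700 eV

Note: The difference equals the difference in work functions: 3.05 - 2.48 = 0.57 eV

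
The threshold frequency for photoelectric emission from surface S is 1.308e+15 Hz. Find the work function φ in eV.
5.41 eV

At the threshold frequency, photon energy equals work function:
φ = hf₀

Calculating:
φ = (6.626×10⁻³⁴ J·s)(1.308e+15 Hz)
φ = 5.41 eV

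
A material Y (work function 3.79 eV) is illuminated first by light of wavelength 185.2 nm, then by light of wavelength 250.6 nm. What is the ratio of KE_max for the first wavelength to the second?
2.5094

Using Einstein's equation: KE_max = hc/λ - φ

For λ₁ = 185.2 nm:
E₁ = hc/λ₁ = 6.6946 eV
KE₁ = E₁ - φ = 6.6946 - 3.79 = 2.9046 eV

For λ₂ = 250.6 nm:
E₂ = hc/λ₂ = 4.9475 eV
KE₂ = E₂ - φ = 4.9475 - 3.79 = 1.1575 eV

Ratio: KE₁/KE₂ = 2.9046/1.1575 = 2.5094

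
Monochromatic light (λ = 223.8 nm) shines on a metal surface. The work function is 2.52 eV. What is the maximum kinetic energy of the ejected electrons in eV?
3.0200 eV

Using Einstein's photoelectric equation: KE_max = hf - φ = hc/λ - φ

First, calculate the photon energy:
E_photon = hc/λ = (6.626×10⁻³⁴ J·s)(3×10⁸ m/s) / (223.8×10⁻⁹ m)
E_photon = 5.5400 eV

Then, the maximum kinetic energy:
KE_max = E_photon - φ = 5.5400 eV - 2.52 eV = 3.0200 eV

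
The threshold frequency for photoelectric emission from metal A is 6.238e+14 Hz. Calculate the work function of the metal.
2.58 eV

At the threshold frequency, photon energy equals work function:
φ = hf₀

Calculating:
φ = (6.626×10⁻³⁴ J·s)(6.238e+14 Hz)
φ = 2.58 eV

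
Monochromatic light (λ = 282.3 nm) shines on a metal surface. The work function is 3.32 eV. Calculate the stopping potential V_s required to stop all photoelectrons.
1.0719 V

The stopping potential V_s satisfies: eV_s = KE_max

First, find KE_max using Einstein's equation:
E_photon = hc/λ = 4.3919 eV
KE_max = E_photon - φ = 4.3919 - 3.32 = 1.0719 eV

Since eV_s = KE_max:
V_s = KE_max/e = 1.0719 V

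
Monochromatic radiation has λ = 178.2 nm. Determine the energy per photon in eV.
6.9576 eV

Using E = hf = hc/λ:

E = hc/λ = (6.626×10⁻³⁴ J·s)(3×10⁸ m/s) / (178.2×10⁻⁹ m)
E = 6.9576 eV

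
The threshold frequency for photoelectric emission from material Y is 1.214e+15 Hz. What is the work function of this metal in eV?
5.02 eV

At the threshold frequency, photon energy equals work function:
φ = hf₀

Calculating:
φ = (6.626×10⁻³⁴ J·s)(1.214e+15 Hz)
φ = 5.02 eV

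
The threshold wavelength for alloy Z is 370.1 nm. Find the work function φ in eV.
3.35 eV

At the threshold wavelength, photon energy equals work function:
φ = hc/λ₀

Calculating:
φ = (6.626×10⁻³⁴ J·s)(3×10⁸ m/s) / (370.1×10⁻⁹ m)
φ = 3.35 eV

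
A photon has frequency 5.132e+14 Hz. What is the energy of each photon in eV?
2.1224 eV

Using E = hf:

E = hf = (6.626×10⁻³⁴ J·s)(5.132e+14 Hz)
E = 2.1224 eV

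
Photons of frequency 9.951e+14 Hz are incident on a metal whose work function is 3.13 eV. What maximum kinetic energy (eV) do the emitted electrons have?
0.9854 eV

Using Einstein's photoelectric equation: KE_max = hf - φ

First, calculate the photon energy:
E_photon = hf = (6.626×10⁻³⁴ J·s)(9.951e+14 Hz)
E_photon = 4.1154 eV

Then, the maximum kinetic energy:
KE_max = E_photon - φ = 4.1154 eV - 3.13 eV = 0.9854 eV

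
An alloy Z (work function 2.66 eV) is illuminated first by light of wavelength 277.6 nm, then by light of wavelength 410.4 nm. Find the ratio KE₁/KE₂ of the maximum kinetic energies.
5.0028

Using Einstein's equation: KE_max = hc/λ - φ

For λ₁ = 277.6 nm:
E₁ = hc/λ₁ = 4.4663 eV
KE₁ = E₁ - φ = 4.4663 - 2.66 = 1.8063 eV

For λ₂ = 410.4 nm:
E₂ = hc/λ₂ = 3.0211 eV
KE₂ = E₂ - φ = 3.0211 - 2.66 = 0.3611 eV

Ratio: KE₁/KE₂ = 1.8063/0.3611 = 5.0028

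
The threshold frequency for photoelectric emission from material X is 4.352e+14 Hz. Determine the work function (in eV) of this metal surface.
1.80 eV

At the threshold frequency, photon energy equals work function:
φ = hf₀

Calculating:
φ = (6.626×10⁻³⁴ J·s)(4.352e+14 Hz)
φ = 1.80 eV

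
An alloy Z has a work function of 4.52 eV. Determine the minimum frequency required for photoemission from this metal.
1.0929e+15 Hz

The threshold frequency is when the photon energy equals the work function:
hf₀ = φ

Solving for f₀:
f₀ = φ/h = (4.52 eV × 1.602×10⁻¹⁹ J/eV) / (6.626×10⁻³⁴ J·s)
f₀ = 1.0929e+15 Hz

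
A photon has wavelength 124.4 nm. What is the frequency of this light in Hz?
2.4099e+15 Hz

Using the wave equation: c = fλ

Solving for frequency:
f = c/λ = (3×10⁸ m/s) / (124.4×10⁻⁹ m)
f = 2.4099e+15 Hz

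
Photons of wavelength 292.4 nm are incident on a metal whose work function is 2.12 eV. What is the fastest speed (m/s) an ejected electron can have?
8.6361e+05 m/s

First, find the maximum kinetic energy:
E_photon = hc/λ = 4.2402 eV
KE_max = E_photon - φ = 4.2402 - 2.12 = 2.1202 eV

Convert to Joules: KE_max = 2.1202 × 1.602×10⁻¹⁹ J = 3.3970e-19 J

Then use KE = ½mv² to find velocity:
v = √(2·KE/m) = √(2 × 3.3970e-19 J / 9.109e-31 kg)
v = 8.6361e+05 m/s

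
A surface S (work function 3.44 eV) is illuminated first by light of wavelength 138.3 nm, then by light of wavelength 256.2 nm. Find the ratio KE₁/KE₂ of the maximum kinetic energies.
3.9482

Using Einstein's equation: KE_max = hc/λ - φ

For λ₁ = 138.3 nm:
E₁ = hc/λ₁ = 8.9649 eV
KE₁ = E₁ - φ = 8.9649 - 3.44 = 5.5249 eV

For λ₂ = 256.2 nm:
E₂ = hc/λ₂ = 4.8394 eV
KE₂ = E₂ - φ = 4.8394 - 3.44 = 1.3994 eV

Ratio: KE₁/KE₂ = 5.5249/1.3994 = 3.9482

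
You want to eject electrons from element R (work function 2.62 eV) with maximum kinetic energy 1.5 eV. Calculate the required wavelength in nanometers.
300.93 nm

From Einstein's equation: KE_max = hc/λ - φ

Rearranging for λ:
hc/λ = KE_max + φ
λ = hc/(KE_max + φ)

Required photon energy:
E_photon = KE_max + φ = 1.5 + 2.62 = 4.12 eV

Required wavelength:
λ = hc/E_photon = (6.626×10⁻³⁴)(3×10⁸) / (4.12 × 1.602×10⁻¹⁹)
λ = 300.93 nm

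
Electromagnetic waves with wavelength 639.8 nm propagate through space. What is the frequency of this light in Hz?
4.6857e+14 Hz

Using the wave equation: c = fλ

Solving for frequency:
f = c/λ = (3×10⁸ m/s) / (639.8×10⁻⁹ m)
f = 4.6857e+14 Hz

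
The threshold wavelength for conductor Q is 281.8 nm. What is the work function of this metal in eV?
4.40 eV

At the threshold wavelength, photon energy equals work function:
φ = hc/λ₀

Calculating:
φ = (6.626×10⁻³⁴ J·s)(3×10⁸ m/s) / (281.8×10⁻⁹ m)
φ = 4.40 eV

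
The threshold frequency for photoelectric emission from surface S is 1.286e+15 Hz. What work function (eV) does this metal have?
5.32 eV

At the threshold frequency, photon energy equals work function:
φ = hf₀

Calculating:
φ = (6.626×10⁻³⁴ J·s)(1.286e+15 Hz)
φ = 5.32 eV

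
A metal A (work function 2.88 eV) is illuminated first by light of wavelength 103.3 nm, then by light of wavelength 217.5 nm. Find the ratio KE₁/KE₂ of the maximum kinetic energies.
3.2344

Using Einstein's equation: KE_max = hc/λ - φ

For λ₁ = 103.3 nm:
E₁ = hc/λ₁ = 12.0023 eV
KE₁ = E₁ - φ = 12.0023 - 2.88 = 9.1223 eV

For λ₂ = 217.5 nm:
E₂ = hc/λ₂ = 5.7004 eV
KE₂ = E₂ - φ = 5.7004 - 2.88 = 2.8204 eV

Ratio: KE₁/KE₂ = 9.1223/2.8204 = 3.2344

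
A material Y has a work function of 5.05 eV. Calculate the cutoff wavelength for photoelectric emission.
245.51 nm

The threshold wavelength is when the photon energy equals the work function:
hc/λ₀ = φ

Solving for λ₀:
λ₀ = hc/φ = (6.626×10⁻³⁴ J·s)(3×10⁸ m/s) / (5.05 eV × 1.602×10⁻¹⁹ J/eV)
λ₀ = 245.51 nm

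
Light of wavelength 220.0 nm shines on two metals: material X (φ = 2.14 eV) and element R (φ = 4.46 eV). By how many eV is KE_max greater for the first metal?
2.3200 eV

Using KE_max = hc/λ - φ for each metal:

Photon energy: E = hc/λ = 5.6356 eV

For material X (φ₁ = 2.14 eV):
KE₁ = E - φ₁ = 5.6356 - 2.14 = 3.4956 eV

For element R (φ₂ = 4.46 eV):
KE₂ = E - φ₂ = 5.6356 - 4.46 = 1.1756 eV

Difference:
ΔKE = KE₁ - KE₂ = 3.4956 - 1.1756 = 2.3200 eV

Note: The difference equals the difference in work functions: 4.46 - 2.14 = 2.32 eV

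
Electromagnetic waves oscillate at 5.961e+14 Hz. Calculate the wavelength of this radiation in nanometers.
502.92 nm

Using the wave equation: c = fλ

Solving for wavelength:
λ = c/f = (3×10⁸ m/s) / (5.961e+14 Hz)
λ = 502.92 nm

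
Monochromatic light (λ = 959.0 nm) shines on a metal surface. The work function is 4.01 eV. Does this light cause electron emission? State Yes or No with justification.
No

For photoemission, the photon energy must exceed the work function.

Photon energy: E = hc/λ = 1.2928 eV
Work function: φ = 4.01 eV

Since E_photon (1.2928 eV) < φ (4.01 eV), photoemission will NOT occur.
The threshold wavelength is λ₀ = hc/φ = 309.2 nm.
Since 959.0 nm > 309.2 nm, the photons lack sufficient energy.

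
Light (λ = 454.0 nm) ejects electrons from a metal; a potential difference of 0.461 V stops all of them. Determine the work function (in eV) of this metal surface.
2.27 eV

The stopping potential gives the maximum kinetic energy: KE_max = eV_s = 0.461 eV

From Einstein's photoelectric equation: KE_max = hc/λ - φ
Rearranging: φ = hc/λ - KE_max

Calculate photon energy:
E_photon = hc/λ = (6.626×10⁻³⁴ J·s)(3×10⁸ m/s) / (454.0×10⁻⁹ m) = 2.7309 eV

Therefore:
φ = 2.7309 - 0.461 = 2.27 eV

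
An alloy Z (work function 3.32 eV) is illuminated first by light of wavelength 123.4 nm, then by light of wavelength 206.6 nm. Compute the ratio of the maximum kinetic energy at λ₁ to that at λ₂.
2.5091

Using Einstein's equation: KE_max = hc/λ - φ

For λ₁ = 123.4 nm:
E₁ = hc/λ₁ = 10.0473 eV
KE₁ = E₁ - φ = 10.0473 - 3.32 = 6.7273 eV

For λ₂ = 206.6 nm:
E₂ = hc/λ₂ = 6.0012 eV
KE₂ = E₂ - φ = 6.0012 - 3.32 = 2.6812 eV

Ratio: KE₁/KE₂ = 6.7273/2.6812 = 2.5091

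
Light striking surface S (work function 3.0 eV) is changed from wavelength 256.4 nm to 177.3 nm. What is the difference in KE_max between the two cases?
2.1573 eV

Using Einstein's equation: KE_max = hc/λ - φ

For λ₁ = 256.4 nm:
KE₁ = hc/λ₁ - φ = 4.8356 - 3.0 = 1.8356 eV

For λ₂ = 177.3 nm:
KE₂ = hc/λ₂ - φ = 6.9929 - 3.0 = 3.9929 eV

Change in KE:
ΔKE = KE₂ - KE₁ = 3.9929 - 1.8356 = 2.1573 eV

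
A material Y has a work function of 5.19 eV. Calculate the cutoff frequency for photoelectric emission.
1.2549e+15 Hz

The threshold frequency is when the photon energy equals the work function:
hf₀ = φ

Solving for f₀:
f₀ = φ/h = (5.19 eV × 1.602×10⁻¹⁹ J/eV) / (6.626×10⁻³⁴ J·s)
f₀ = 1.2549e+15 Hz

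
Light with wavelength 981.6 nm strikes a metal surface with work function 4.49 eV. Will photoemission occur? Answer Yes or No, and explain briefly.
No

For photoemission, the photon energy must exceed the work function.

Photon energy: E = hc/λ = 1.2631 eV
Work function: φ = 4.49 eV

Since E_photon (1.2631 eV) < φ (4.49 eV), photoemission will NOT occur.
The threshold wavelength is λ₀ = hc/φ = 276.1 nm.
Since 981.6 nm > 276.1 nm, the photons lack sufficient energy.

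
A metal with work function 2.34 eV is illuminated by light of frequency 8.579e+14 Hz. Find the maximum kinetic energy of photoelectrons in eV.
1.2080 eV

Using Einstein's photoelectric equation: KE_max = hf - φ

First, calculate the photon energy:
E_photon = hf = (6.626×10⁻³⁴ J·s)(8.579e+14 Hz)
E_photon = 3.5480 eV

Then, the maximum kinetic energy:
KE_max = E_photon - φ = 3.5480 eV - 2.34 eV = 1.2080 eV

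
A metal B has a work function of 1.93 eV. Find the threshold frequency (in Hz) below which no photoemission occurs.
4.6667e+14 Hz

The threshold frequency is when the photon energy equals the work function:
hf₀ = φ

Solving for f₀:
f₀ = φ/h = (1.93 eV × 1.602×10⁻¹⁹ J/eV) / (6.626×10⁻³⁴ J·s)
f₀ = 4.6667e+14 Hz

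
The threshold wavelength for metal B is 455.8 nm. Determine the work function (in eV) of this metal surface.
2.72 eV

At the threshold wavelength, photon energy equals work function:
φ = hc/λ₀

Calculating:
φ = (6.626×10⁻³⁴ J·s)(3×10⁸ m/s) / (455.8×10⁻⁹ m)
φ = 2.72 eV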